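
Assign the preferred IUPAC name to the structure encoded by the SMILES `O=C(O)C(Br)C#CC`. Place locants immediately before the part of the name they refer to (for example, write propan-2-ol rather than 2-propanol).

The longest carbon chain that includes the –COOH group and the multiple bond has 5 carbons, so the parent hydride is pentane.
A carboxylic acid (terminal –COOH) is the principal characteristic group, giving the suffix -oic acid.
There is one C≡C triple bond, indicated by the ending -yne.
The numbering direction is chosen so that the carboxylic acid carbon is C-1 by definition.
With this numbering: the triple bond between C-3 and C-4; a bromo group at C-2.
The name is 2-bromopent-3-ynoic acid.

2-bromopent-3-ynoic acid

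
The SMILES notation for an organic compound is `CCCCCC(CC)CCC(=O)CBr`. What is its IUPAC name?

The longest chain bearing the carbonyl is 10 carbons long (decane).
A ketone (C=O on an internal carbon) is the principal characteristic group, giving the suffix -one.
Choose the numbering such that numbering from this end puts the carbonyl group at C-2 rather than C-9.
That gives the carbonyl at C-2; a bromo group at C-1; an ethyl group at C-5.
The substituents are ordered alphabetically, ignoring any di-/tri- multipliers.
Assembling the pieces gives 1-bromo-5-ethyldecan-2-one.

1-bromo-5-ethyldecan-2-one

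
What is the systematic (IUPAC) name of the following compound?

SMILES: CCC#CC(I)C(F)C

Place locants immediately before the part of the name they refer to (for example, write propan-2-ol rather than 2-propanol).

6-fluoro-5-iodohept-3-yne

Counting along the main chain through the multiple bond gives 7 carbons: the parent is heptane.
There is one C≡C triple bond, indicated by the ending -yne.
Number the chain so that numbering from this end puts the triple bond at C-3 rather than C-4.
With this numbering: the triple bond between C-3 and C-4; a fluoro group at C-6; an iodo group at C-5.
Substituent prefixes are cited in alphabetical order (multiplying prefixes like di-/tri- are ignored for ordering).
The name is 6-fluoro-5-iodohept-3-yne.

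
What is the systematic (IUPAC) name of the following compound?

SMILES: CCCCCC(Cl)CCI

The longest carbon chain is 8 atoms: the parent is octane.
Choose the numbering such that the substituent locant set {1,3} is lower than {6,8} at the first point of difference.
With this numbering: a chloro group at C-3; an iodo group at C-1.
The substituents are ordered alphabetically, ignoring any di-/tri- multipliers.
Assembling the pieces gives 3-chloro-1-iodooctane.

3-chloro-1-iodooctane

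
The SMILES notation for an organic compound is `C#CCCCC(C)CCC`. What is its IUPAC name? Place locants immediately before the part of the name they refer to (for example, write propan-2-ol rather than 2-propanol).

The longest carbon chain that includes the multiple bond has 9 carbons, so the parent hydride is nonane.
A C≡C triple bond in the chain gives the infix -yne-.
Choose the numbering such that numbering from this end puts the triple bond at C-1 rather than C-8.
That gives the triple bond between C-1 and C-2; a methyl group at C-6.
The name is 6-methylnon-1-yne.

6-methylnon-1-yne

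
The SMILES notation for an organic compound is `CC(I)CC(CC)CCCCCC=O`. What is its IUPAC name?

7-ethyl-9-iododecanal

The longest chain bearing the –CHO group is 10 carbons long (decane).
The principal characteristic group is an aldehyde (terminal –CHO), named with the suffix -al.
The numbering direction is chosen so that the aldehyde carbon is C-1 by definition.
With this numbering: an ethyl group at C-7; an iodo group at C-9.
Substituent prefixes are cited in alphabetical order (multiplying prefixes like di-/tri- are ignored for ordering).
Putting it together: 7-ethyl-9-iododecanal.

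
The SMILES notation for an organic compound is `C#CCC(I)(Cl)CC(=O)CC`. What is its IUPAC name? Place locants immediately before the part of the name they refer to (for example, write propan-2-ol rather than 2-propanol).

The longest chain bearing the carbonyl and the multiple bond is 8 carbons long (octane).
The principal characteristic group is a ketone (C=O on an internal carbon), named with the suffix -one.
The chain contains a C≡C triple bond, so the unsaturation ending is -yne.
Number the chain so that numbering from this end puts the carbonyl group at C-3 rather than C-6.
This places the carbonyl at C-3; the triple bond between C-7 and C-8; a chloro group at C-5; an iodo group at C-5.
Prefixes are listed alphabetically: chloro, iodo.
The name is 5-chloro-5-iodooct-7-yn-3-one.

5-chloro-5-iodooct-7-yn-3-one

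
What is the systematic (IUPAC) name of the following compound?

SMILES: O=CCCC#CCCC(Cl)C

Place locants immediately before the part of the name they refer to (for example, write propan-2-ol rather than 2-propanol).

8-chloronon-4-ynal

Counting along the main chain through the –CHO group and the multiple bond gives 9 carbons: the parent is nonane.
The principal characteristic group is an aldehyde (terminal –CHO), named with the suffix -al.
There is one C≡C triple bond, indicated by the ending -yne.
Number the chain so that the aldehyde carbon is C-1 by definition.
This places the triple bond between C-4 and C-5; a chloro group at C-8.
The name is 8-chloronon-4-ynal.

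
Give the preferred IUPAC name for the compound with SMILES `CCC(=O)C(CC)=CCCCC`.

Counting along the main chain through the carbonyl and the multiple bond gives 9 carbons: the parent is nonane.
The highest-priority functional group is a ketone (C=O on an internal carbon), so the name ends in -one.
There is one C=C double bond, indicated by the ending -ene.
Choose the numbering such that numbering from this end puts the carbonyl group at C-3 rather than C-7.
That gives the carbonyl at C-3; the double bond between C-4 and C-5; an ethyl group at C-4.
Putting it together: 4-ethylnon-4-en-3-one.

4-ethylnon-4-en-3-one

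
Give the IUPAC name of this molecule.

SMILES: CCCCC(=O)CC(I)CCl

The longest chain bearing the carbonyl is 8 carbons long (octane).
The principal characteristic group is a ketone (C=O on an internal carbon), named with the suffix -one.
Number the chain so that numbering from this end puts the carbonyl group at C-4 rather than C-5.
That gives the carbonyl at C-4; a chloro group at C-1; an iodo group at C-2.
Substituent prefixes are cited in alphabetical order (multiplying prefixes like di-/tri- are ignored for ordering).
Assembling the pieces gives 1-chloro-2-iodooctan-4-one.

1-chloro-2-iodooctan-4-one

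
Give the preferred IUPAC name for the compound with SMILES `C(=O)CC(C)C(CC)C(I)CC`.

The longest carbon chain that includes the –CHO group has 7 carbons, so the parent hydride is heptane.
The principal characteristic group is an aldehyde (terminal –CHO), named with the suffix -al.
Number the chain so that the aldehyde carbon is C-1 by definition.
This places an ethyl group at C-4; an iodo group at C-5; a methyl group at C-3.
Prefixes are listed alphabetically: ethyl, iodo, methyl.
Putting it together: 4-ethyl-5-iodo-3-methylheptanal.

4-ethyl-5-iodo-3-methylheptanal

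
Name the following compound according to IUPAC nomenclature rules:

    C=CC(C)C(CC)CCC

4-ethyl-3-methylhept-1-ene

Counting along the main chain through the multiple bond gives 7 carbons: the parent is heptane.
The chain contains a C=C double bond, so the unsaturation ending is -ene.
Choose the numbering such that numbering from this end puts the double bond at C-1 rather than C-6.
That gives the double bond between C-1 and C-2; an ethyl group at C-4; a methyl group at C-3.
Substituent prefixes are cited in alphabetical order (multiplying prefixes like di-/tri- are ignored for ordering).
The name is 4-ethyl-3-methylhept-1-ene.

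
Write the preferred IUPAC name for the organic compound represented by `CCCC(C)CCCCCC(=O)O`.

7-methyldecanoic acid

The longest chain bearing the –COOH group is 10 carbons long (decane).
A carboxylic acid (terminal –COOH) is the principal characteristic group, giving the suffix -oic acid.
Number the chain so that the carboxylic acid carbon is C-1 by definition.
With this numbering: a methyl group at C-7.
Assembling the pieces gives 7-methyldecanoic acid.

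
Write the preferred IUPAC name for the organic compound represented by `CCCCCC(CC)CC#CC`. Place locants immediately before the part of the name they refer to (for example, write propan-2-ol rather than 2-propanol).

The longest carbon chain that includes the multiple bond has 10 carbons, so the parent hydride is decane.
There is one C≡C triple bond, indicated by the ending -yne.
Choose the numbering such that numbering from this end puts the triple bond at C-2 rather than C-8.
With this numbering: the triple bond between C-2 and C-3; an ethyl group at C-5.
Assembling the pieces gives 5-ethyldec-2-yne.

5-ethyldec-2-yne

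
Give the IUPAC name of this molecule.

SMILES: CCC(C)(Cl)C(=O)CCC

3-chloro-3-methylheptan-4-one

The longest chain bearing the carbonyl is 7 carbons long (heptane).
The principal characteristic group is a ketone (C=O on an internal carbon), named with the suffix -one.
The numbering direction is chosen so that the substituent locant set {3,3} is lower than {5,5} at the first point of difference.
With this numbering: the carbonyl at C-4; a chloro group at C-3; a methyl group at C-3.
The substituents are ordered alphabetically, ignoring any di-/tri- multipliers.
Putting it together: 3-chloro-3-methylheptan-4-one.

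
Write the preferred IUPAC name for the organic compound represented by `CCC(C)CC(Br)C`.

The parent chain contains 6 carbons (hexane).
The numbering direction is chosen so that the substituent locant set {2,4} is lower than {3,5} at the first point of difference.
With this numbering: a bromo group at C-2; a methyl group at C-4.
The substituents are ordered alphabetically, ignoring any di-/tri- multipliers.
Assembling the pieces gives 2-bromo-4-methylhexane.

2-bromo-4-methylhexane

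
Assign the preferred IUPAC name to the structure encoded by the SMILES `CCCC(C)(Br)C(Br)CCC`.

4,5-dibromo-4-methyloctane

The longest carbon chain is 8 atoms: the parent is octane.
Number the chain so that the substituent locant set {4,4,5} is lower than {4,5,5} at the first point of difference.
With this numbering: bromo groups at C-4 and C-5; a methyl group at C-4.
The substituents are ordered alphabetically, ignoring any di-/tri- multipliers.
Assembling the pieces gives 4,5-dibromo-4-methyloctane.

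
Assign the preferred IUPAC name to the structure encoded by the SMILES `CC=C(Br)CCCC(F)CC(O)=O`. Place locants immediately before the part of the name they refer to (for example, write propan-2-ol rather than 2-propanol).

7-bromo-3-fluoronon-7-enoic acid

Counting along the main chain through the –COOH group and the multiple bond gives 9 carbons: the parent is nonane.
The principal characteristic group is a carboxylic acid (terminal –COOH), named with the suffix -oic acid.
A C=C double bond in the chain gives the infix -ene-.
Choose the numbering such that the carboxylic acid carbon is C-1 by definition.
With this numbering: the double bond between C-7 and C-8; a bromo group at C-7; a fluoro group at C-3.
Prefixes are listed alphabetically: bromo, fluoro.
Assembling the pieces gives 7-bromo-3-fluoronon-7-enoic acid.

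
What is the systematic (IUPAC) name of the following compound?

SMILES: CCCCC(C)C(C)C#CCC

The longest carbon chain that includes the multiple bond has 10 carbons, so the parent hydride is decane.
There is one C≡C triple bond, indicated by the ending -yne.
The numbering direction is chosen so that numbering from this end puts the triple bond at C-3 rather than C-7.
With this numbering: the triple bond between C-3 and C-4; methyl groups at C-5 and C-6.
The name is 5,6-dimethyldec-3-yne.

5,6-dimethyldec-3-yne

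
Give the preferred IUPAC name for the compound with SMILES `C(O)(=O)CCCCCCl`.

Counting along the main chain through the –COOH group gives 6 carbons: the parent is hexane.
The highest-priority functional group is a carboxylic acid (terminal –COOH), so the name ends in -oic acid.
Number the chain so that the carboxylic acid carbon is C-1 by definition.
That gives a chloro group at C-6.
The name is 6-chlorohexanoic acid.

6-chlorohexanoic acid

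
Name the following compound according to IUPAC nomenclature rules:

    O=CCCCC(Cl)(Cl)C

5,5-dichlorohexanal

Counting along the main chain through the –CHO group gives 6 carbons: the parent is hexane.
The highest-priority functional group is an aldehyde (terminal –CHO), so the name ends in -al.
Number the chain so that the aldehyde carbon is C-1 by definition.
This places two chloro groups at C-5.
The name is 5,5-dichlorohexanal.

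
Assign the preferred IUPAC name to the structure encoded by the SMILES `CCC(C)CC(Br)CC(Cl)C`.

The longest carbon chain is 8 atoms: the parent is octane.
The numbering direction is chosen so that the substituent locant set {2,4,6} is lower than {3,5,7} at the first point of difference.
This places a bromo group at C-4; a chloro group at C-2; a methyl group at C-6.
Prefixes are listed alphabetically: bromo, chloro, methyl.
Assembling the pieces gives 4-bromo-2-chloro-6-methyloctane.

4-bromo-2-chloro-6-methyloctane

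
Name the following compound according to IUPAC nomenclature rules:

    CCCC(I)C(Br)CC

The longest continuous carbon chain has 7 atoms, so the parent hydride is heptane.
Number the chain so that the substituent locant set {3,4} is lower than {4,5} at the first point of difference.
This places a bromo group at C-3; an iodo group at C-4.
Substituent prefixes are cited in alphabetical order (multiplying prefixes like di-/tri- are ignored for ordering).
Putting it together: 3-bromo-4-iodoheptane.

3-bromo-4-iodoheptane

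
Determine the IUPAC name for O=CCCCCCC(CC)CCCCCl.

The longest carbon chain that includes the –CHO group has 11 carbons, so the parent hydride is undecane.
The principal characteristic group is an aldehyde (terminal –CHO), named with the suffix -al.
Choose the numbering such that the aldehyde carbon is C-1 by definition.
This places a chloro group at C-11; an ethyl group at C-7.
Substituent prefixes are cited in alphabetical order (multiplying prefixes like di-/tri- are ignored for ordering).
Putting it together: 11-chloro-7-ethylundecanal.

11-chloro-7-ethylundecanal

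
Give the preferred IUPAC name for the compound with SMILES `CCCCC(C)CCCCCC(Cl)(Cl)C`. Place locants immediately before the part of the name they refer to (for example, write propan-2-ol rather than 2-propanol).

The parent chain contains 12 carbons (dodecane).
Choose the numbering such that the substituent locant set {2,2,8} is lower than {5,11,11} at the first point of difference.
This places two chloro groups at C-2; a methyl group at C-8.
Substituent prefixes are cited in alphabetical order (multiplying prefixes like di-/tri- are ignored for ordering).
The name is 2,2-dichloro-8-methyldodecane.

2,2-dichloro-8-methyldodecane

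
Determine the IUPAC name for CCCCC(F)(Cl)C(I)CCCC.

5-chloro-5-fluoro-6-iododecane

The longest continuous carbon chain has 10 atoms, so the parent hydride is decane.
Number the chain so that the substituent locant set {5,5,6} is lower than {5,6,6} at the first point of difference.
With this numbering: a chloro group at C-5; a fluoro group at C-5; an iodo group at C-6.
Substituent prefixes are cited in alphabetical order (multiplying prefixes like di-/tri- are ignored for ordering).
Assembling the pieces gives 5-chloro-5-fluoro-6-iododecane.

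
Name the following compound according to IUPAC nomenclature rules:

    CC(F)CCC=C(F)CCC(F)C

2,5,9-trifluorodec-5-ene

The longest chain bearing the multiple bond is 10 carbons long (decane).
The chain contains a C=C double bond, so the unsaturation ending is -ene.
Number the chain so that the substituent locant set {2,5,9} is lower than {2,6,9} at the first point of difference.
That gives the double bond between C-5 and C-6; fluoro groups at C-2 and C-5 and C-9.
The name is 2,5,9-trifluorodec-5-ene.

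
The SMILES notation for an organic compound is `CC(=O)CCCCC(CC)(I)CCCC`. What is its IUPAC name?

7-ethyl-7-iodoundecan-2-one

Counting along the main chain through the carbonyl gives 11 carbons: the parent is undecane.
The principal characteristic group is a ketone (C=O on an internal carbon), named with the suffix -one.
The numbering direction is chosen so that numbering from this end puts the carbonyl group at C-2 rather than C-10.
With this numbering: the carbonyl at C-2; an ethyl group at C-7; an iodo group at C-7.
Prefixes are listed alphabetically: ethyl, iodo.
Putting it together: 7-ethyl-7-iodoundecan-2-one.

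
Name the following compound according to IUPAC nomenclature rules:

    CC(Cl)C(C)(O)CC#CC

2-chloro-3-methylhept-5-yn-3-ol

Counting along the main chain through the –OH group and the multiple bond gives 7 carbons: the parent is heptane.
The principal characteristic group is an alcohol (–OH), named with the suffix -ol.
A C≡C triple bond in the chain gives the infix -yne-.
The numbering direction is chosen so that numbering from this end puts the hydroxyl group at C-3 rather than C-5.
This places the hydroxyl at C-3; the triple bond between C-5 and C-6; a chloro group at C-2; a methyl group at C-3.
Prefixes are listed alphabetically: chloro, methyl.
Putting it together: 2-chloro-3-methylhept-5-yn-3-ol.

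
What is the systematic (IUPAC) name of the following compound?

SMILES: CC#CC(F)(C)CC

The longest carbon chain that includes the multiple bond has 6 carbons, so the parent hydride is hexane.
There is one C≡C triple bond, indicated by the ending -yne.
Number the chain so that numbering from this end puts the triple bond at C-2 rather than C-4.
This places the triple bond between C-2 and C-3; a fluoro group at C-4; a methyl group at C-4.
Substituent prefixes are cited in alphabetical order (multiplying prefixes like di-/tri- are ignored for ordering).
The name is 4-fluoro-4-methylhex-2-yne.

4-fluoro-4-methylhex-2-yne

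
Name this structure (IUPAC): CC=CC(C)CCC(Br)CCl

Counting along the main chain through the multiple bond gives 8 carbons: the parent is octane.
A C=C double bond in the chain gives the infix -ene-.
The numbering direction is chosen so that numbering from this end puts the double bond at C-2 rather than C-6.
That gives the double bond between C-2 and C-3; a bromo group at C-7; a chloro group at C-8; a methyl group at C-4.
The substituents are ordered alphabetically, ignoring any di-/tri- multipliers.
Putting it together: 7-bromo-8-chloro-4-methyloct-2-ene.

7-bromo-8-chloro-4-methyloct-2-ene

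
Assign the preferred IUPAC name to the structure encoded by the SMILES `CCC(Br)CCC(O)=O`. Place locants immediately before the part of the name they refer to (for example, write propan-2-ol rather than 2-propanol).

Counting along the main chain through the –COOH group gives 6 carbons: the parent is hexane.
The highest-priority functional group is a carboxylic acid (terminal –COOH), so the name ends in -oic acid.
Number the chain so that the carboxylic acid carbon is C-1 by definition.
That gives a bromo group at C-4.
Putting it together: 4-bromohexanoic acid.

4-bromohexanoic acid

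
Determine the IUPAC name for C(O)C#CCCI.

Counting along the main chain through the –OH group and the multiple bond gives 5 carbons: the parent is pentane.
An alcohol (–OH) is the principal characteristic group, giving the suffix -ol.
A C≡C triple bond in the chain gives the infix -yne-.
The numbering direction is chosen so that numbering from this end puts the hydroxyl group at C-1 rather than C-5.
That gives the hydroxyl at C-1; the triple bond between C-2 and C-3; an iodo group at C-5.
Putting it together: 5-iodopent-2-yn-1-ol.

5-iodopent-2-yn-1-ol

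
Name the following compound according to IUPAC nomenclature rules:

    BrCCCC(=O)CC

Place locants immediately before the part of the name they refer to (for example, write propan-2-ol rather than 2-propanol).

The longest chain bearing the carbonyl is 6 carbons long (hexane).
The highest-priority functional group is a ketone (C=O on an internal carbon), so the name ends in -one.
The numbering direction is chosen so that numbering from this end puts the carbonyl group at C-3 rather than C-4.
That gives the carbonyl at C-3; a bromo group at C-6.
Assembling the pieces gives 6-bromohexan-3-one.

6-bromohexan-3-one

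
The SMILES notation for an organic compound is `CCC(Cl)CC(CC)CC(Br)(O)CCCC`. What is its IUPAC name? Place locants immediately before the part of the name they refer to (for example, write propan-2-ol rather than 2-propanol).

5-bromo-9-chloro-7-ethylundecan-5-ol

Counting along the main chain through the –OH group gives 11 carbons: the parent is undecane.
An alcohol (–OH) is the principal characteristic group, giving the suffix -ol.
The numbering direction is chosen so that numbering from this end puts the hydroxyl group at C-5 rather than C-7.
That gives the hydroxyl at C-5; a bromo group at C-5; a chloro group at C-9; an ethyl group at C-7.
Substituent prefixes are cited in alphabetical order (multiplying prefixes like di-/tri- are ignored for ordering).
Putting it together: 5-bromo-9-chloro-7-ethylundecan-5-ol.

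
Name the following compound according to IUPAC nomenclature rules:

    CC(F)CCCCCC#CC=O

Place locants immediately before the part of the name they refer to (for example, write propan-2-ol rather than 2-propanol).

Counting along the main chain through the –CHO group and the multiple bond gives 10 carbons: the parent is decane.
The principal characteristic group is an aldehyde (terminal –CHO), named with the suffix -al.
The chain contains a C≡C triple bond, so the unsaturation ending is -yne.
The numbering direction is chosen so that the aldehyde carbon is C-1 by definition.
With this numbering: the triple bond between C-2 and C-3; a fluoro group at C-9.
The name is 9-fluorodec-2-ynal.

9-fluorodec-2-ynal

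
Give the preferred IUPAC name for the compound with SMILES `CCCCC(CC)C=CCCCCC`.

5-ethyldodec-6-ene

The longest carbon chain that includes the multiple bond has 12 carbons, so the parent hydride is dodecane.
There is one C=C double bond, indicated by the ending -ene.
Choose the numbering such that the substituent locant set {5} is lower than {8} at the first point of difference.
With this numbering: the double bond between C-6 and C-7; an ethyl group at C-5.
Assembling the pieces gives 5-ethyldodec-6-ene.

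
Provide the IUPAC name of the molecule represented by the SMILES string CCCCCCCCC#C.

The longest carbon chain that includes the multiple bond has 10 carbons, so the parent hydride is decane.
The chain contains a C≡C triple bond, so the unsaturation ending is -yne.
Number the chain so that numbering from this end puts the triple bond at C-1 rather than C-9.
This places the triple bond between C-1 and C-2.
Assembling the pieces gives dec-1-yne.

dec-1-yne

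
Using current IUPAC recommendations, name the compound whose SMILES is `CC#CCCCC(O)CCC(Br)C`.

2-bromoundec-9-yn-5-ol

The longest chain bearing the –OH group and the multiple bond is 11 carbons long (undecane).
An alcohol (–OH) is the principal characteristic group, giving the suffix -ol.
There is one C≡C triple bond, indicated by the ending -yne.
Number the chain so that numbering from this end puts the hydroxyl group at C-5 rather than C-7.
With this numbering: the hydroxyl at C-5; the triple bond between C-9 and C-10; a bromo group at C-2.
Putting it together: 2-bromoundec-9-yn-5-ol.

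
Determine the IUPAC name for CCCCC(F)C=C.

The longest carbon chain that includes the multiple bond has 7 carbons, so the parent hydride is heptane.
The chain contains a C=C double bond, so the unsaturation ending is -ene.
Choose the numbering such that numbering from this end puts the double bond at C-1 rather than C-6.
This places the double bond between C-1 and C-2; a fluoro group at C-3.
Putting it together: 3-fluorohept-1-ene.

3-fluorohept-1-ene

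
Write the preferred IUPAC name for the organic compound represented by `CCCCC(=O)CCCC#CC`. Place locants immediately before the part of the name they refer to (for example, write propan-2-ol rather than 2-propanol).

undec-9-yn-5-one

The longest carbon chain that includes the carbonyl and the multiple bond has 11 carbons, so the parent hydride is undecane.
A ketone (C=O on an internal carbon) is the principal characteristic group, giving the suffix -one.
There is one C≡C triple bond, indicated by the ending -yne.
Choose the numbering such that numbering from this end puts the carbonyl group at C-5 rather than C-7.
With this numbering: the carbonyl at C-5; the triple bond between C-9 and C-10.
Putting it together: undec-9-yn-5-one.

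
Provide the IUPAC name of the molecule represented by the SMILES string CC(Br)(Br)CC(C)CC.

The parent chain contains 6 carbons (hexane).
The numbering direction is chosen so that the substituent locant set {2,2,4} is lower than {3,5,5} at the first point of difference.
With this numbering: two bromo groups at C-2; a methyl group at C-4.
Substituent prefixes are cited in alphabetical order (multiplying prefixes like di-/tri- are ignored for ordering).
Putting it together: 2,2-dibromo-4-methylhexane.

2,2-dibromo-4-methylhexane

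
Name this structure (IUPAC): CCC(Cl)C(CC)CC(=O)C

The longest carbon chain that includes the carbonyl has 7 carbons, so the parent hydride is heptane.
The principal characteristic group is a ketone (C=O on an internal carbon), named with the suffix -one.
Choose the numbering such that numbering from this end puts the carbonyl group at C-2 rather than C-6.
This places the carbonyl at C-2; a chloro group at C-5; an ethyl group at C-4.
Prefixes are listed alphabetically: chloro, ethyl.
Putting it together: 5-chloro-4-ethylheptan-2-one.

5-chloro-4-ethylheptan-2-one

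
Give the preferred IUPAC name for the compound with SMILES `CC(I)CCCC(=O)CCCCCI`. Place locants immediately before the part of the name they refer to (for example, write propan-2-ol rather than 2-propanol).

The longest chain bearing the carbonyl is 11 carbons long (undecane).
The principal characteristic group is a ketone (C=O on an internal carbon), named with the suffix -one.
Choose the numbering such that the substituent locant set {1,10} is lower than {2,11} at the first point of difference.
That gives the carbonyl at C-6; iodo groups at C-1 and C-10.
Putting it together: 1,10-diiodoundecan-6-one.

1,10-diiodoundecan-6-one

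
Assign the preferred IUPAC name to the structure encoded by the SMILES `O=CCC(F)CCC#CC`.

3-fluorooct-6-ynal

The longest chain bearing the –CHO group and the multiple bond is 8 carbons long (octane).
The highest-priority functional group is an aldehyde (terminal –CHO), so the name ends in -al.
The chain contains a C≡C triple bond, so the unsaturation ending is -yne.
Number the chain so that the aldehyde carbon is C-1 by definition.
With this numbering: the triple bond between C-6 and C-7; a fluoro group at C-3.
The name is 3-fluorooct-6-ynal.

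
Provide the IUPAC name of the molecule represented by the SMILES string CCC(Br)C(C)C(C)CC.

3-bromo-4,5-dimethylheptane

The parent chain contains 7 carbons (heptane).
Choose the numbering such that the locant sets are identical either way, so the alphabetically earlier bromo substituent takes the lower locant (3 rather than 5).
With this numbering: a bromo group at C-3; methyl groups at C-4 and C-5.
Substituent prefixes are cited in alphabetical order (multiplying prefixes like di-/tri- are ignored for ordering).
The name is 3-bromo-4,5-dimethylheptane.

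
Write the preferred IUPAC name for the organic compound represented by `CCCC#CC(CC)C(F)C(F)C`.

6-ethyl-7,8-difluoronon-4-yne

The longest carbon chain that includes the multiple bond has 9 carbons, so the parent hydride is nonane.
There is one C≡C triple bond, indicated by the ending -yne.
Choose the numbering such that numbering from this end puts the triple bond at C-4 rather than C-5.
This places the triple bond between C-4 and C-5; an ethyl group at C-6; fluoro groups at C-7 and C-8.
The substituents are ordered alphabetically, ignoring any di-/tri- multipliers.
Assembling the pieces gives 6-ethyl-7,8-difluoronon-4-yne.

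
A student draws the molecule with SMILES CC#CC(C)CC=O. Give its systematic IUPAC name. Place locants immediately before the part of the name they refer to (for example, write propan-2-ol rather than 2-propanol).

Counting along the main chain through the –CHO group and the multiple bond gives 6 carbons: the parent is hexane.
An aldehyde (terminal –CHO) is the principal characteristic group, giving the suffix -al.
There is one C≡C triple bond, indicated by the ending -yne.
The numbering direction is chosen so that the aldehyde carbon is C-1 by definition.
That gives the triple bond between C-4 and C-5; a methyl group at C-3.
Assembling the pieces gives 3-methylhex-4-ynal.

3-methylhex-4-ynal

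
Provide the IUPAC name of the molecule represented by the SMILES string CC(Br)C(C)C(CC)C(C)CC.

The parent chain contains 7 carbons (heptane).
The numbering direction is chosen so that the substituent locant set {2,3,4,5} is lower than {3,4,5,6} at the first point of difference.
With this numbering: a bromo group at C-2; an ethyl group at C-4; methyl groups at C-3 and C-5.
Substituent prefixes are cited in alphabetical order (multiplying prefixes like di-/tri- are ignored for ordering).
Putting it together: 2-bromo-4-ethyl-3,5-dimethylheptane.

2-bromo-4-ethyl-3,5-dimethylheptane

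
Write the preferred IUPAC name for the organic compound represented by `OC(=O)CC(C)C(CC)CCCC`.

The longest chain bearing the –COOH group is 8 carbons long (octane).
The highest-priority functional group is a carboxylic acid (terminal –COOH), so the name ends in -oic acid.
The numbering direction is chosen so that the carboxylic acid carbon is C-1 by definition.
This places an ethyl group at C-4; a methyl group at C-3.
Substituent prefixes are cited in alphabetical order (multiplying prefixes like di-/tri- are ignored for ordering).
Assembling the pieces gives 4-ethyl-3-methyloctanoic acid.

4-ethyl-3-methyloctanoic acid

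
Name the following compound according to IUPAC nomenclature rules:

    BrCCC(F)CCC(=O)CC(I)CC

10-bromo-8-fluoro-3-iododecan-5-one

The longest carbon chain that includes the carbonyl has 10 carbons, so the parent hydride is decane.
The principal characteristic group is a ketone (C=O on an internal carbon), named with the suffix -one.
The numbering direction is chosen so that numbering from this end puts the carbonyl group at C-5 rather than C-6.
With this numbering: the carbonyl at C-5; a bromo group at C-10; a fluoro group at C-8; an iodo group at C-3.
The substituents are ordered alphabetically, ignoring any di-/tri- multipliers.
Putting it together: 10-bromo-8-fluoro-3-iododecan-5-one.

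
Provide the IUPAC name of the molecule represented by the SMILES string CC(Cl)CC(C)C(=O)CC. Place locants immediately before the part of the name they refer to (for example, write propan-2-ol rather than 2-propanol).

6-chloro-4-methylheptan-3-one

Counting along the main chain through the carbonyl gives 7 carbons: the parent is heptane.
The principal characteristic group is a ketone (C=O on an internal carbon), named with the suffix -one.
The numbering direction is chosen so that numbering from this end puts the carbonyl group at C-3 rather than C-5.
With this numbering: the carbonyl at C-3; a chloro group at C-6; a methyl group at C-4.
The substituents are ordered alphabetically, ignoring any di-/tri- multipliers.
The name is 6-chloro-4-methylheptan-3-one.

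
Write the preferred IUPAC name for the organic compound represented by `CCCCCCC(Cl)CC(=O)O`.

The longest carbon chain that includes the –COOH group has 9 carbons, so the parent hydride is nonane.
A carboxylic acid (terminal –COOH) is the principal characteristic group, giving the suffix -oic acid.
Number the chain so that the carboxylic acid carbon is C-1 by definition.
That gives a chloro group at C-3.
Assembling the pieces gives 3-chlorononanoic acid.

3-chlorononanoic acid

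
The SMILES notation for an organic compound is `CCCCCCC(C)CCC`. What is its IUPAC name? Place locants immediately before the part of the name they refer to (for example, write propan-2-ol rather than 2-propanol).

The longest carbon chain is 10 atoms: the parent is decane.
The numbering direction is chosen so that the substituent locant set {4} is lower than {7} at the first point of difference.
That gives a methyl group at C-4.
The name is 4-methyldecane.

4-methyldecane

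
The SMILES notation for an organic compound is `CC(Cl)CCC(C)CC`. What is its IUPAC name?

2-chloro-5-methylheptane

The parent chain contains 7 carbons (heptane).
The numbering direction is chosen so that the substituent locant set {2,5} is lower than {3,6} at the first point of difference.
This places a chloro group at C-2; a methyl group at C-5.
Prefixes are listed alphabetically: chloro, methyl.
The name is 2-chloro-5-methylheptane.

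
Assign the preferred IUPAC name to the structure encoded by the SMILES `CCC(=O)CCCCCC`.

The longest carbon chain that includes the carbonyl has 9 carbons, so the parent hydride is nonane.
The highest-priority functional group is a ketone (C=O on an internal carbon), so the name ends in -one.
The numbering direction is chosen so that numbering from this end puts the carbonyl group at C-3 rather than C-7.
That gives the carbonyl at C-3.
The name is nonan-3-one.

nonan-3-one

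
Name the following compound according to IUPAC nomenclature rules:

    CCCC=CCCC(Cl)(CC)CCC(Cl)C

Counting along the main chain through the multiple bond gives 12 carbons: the parent is dodecane.
The chain contains a C=C double bond, so the unsaturation ending is -ene.
The numbering direction is chosen so that numbering from this end puts the double bond at C-4 rather than C-8.
This places the double bond between C-4 and C-5; chloro groups at C-8 and C-11; an ethyl group at C-8.
Prefixes are listed alphabetically: chloro, ethyl.
Assembling the pieces gives 8,11-dichloro-8-ethyldodec-4-ene.

8,11-dichloro-8-ethyldodec-4-ene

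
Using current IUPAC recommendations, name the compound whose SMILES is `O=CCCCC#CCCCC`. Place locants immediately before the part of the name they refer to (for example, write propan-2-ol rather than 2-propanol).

The longest carbon chain that includes the –CHO group and the multiple bond has 10 carbons, so the parent hydride is decane.
The highest-priority functional group is an aldehyde (terminal –CHO), so the name ends in -al.
The chain contains a C≡C triple bond, so the unsaturation ending is -yne.
The numbering direction is chosen so that the aldehyde carbon is C-1 by definition.
That gives the triple bond between C-5 and C-6.
Putting it together: dec-5-ynal.

dec-5-ynal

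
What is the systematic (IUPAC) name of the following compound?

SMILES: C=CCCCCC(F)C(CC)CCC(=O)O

4-ethyl-5-fluoroundec-10-enoic acid

The longest chain bearing the –COOH group and the multiple bond is 11 carbons long (undecane).
The highest-priority functional group is a carboxylic acid (terminal –COOH), so the name ends in -oic acid.
A C=C double bond in the chain gives the infix -ene-.
Number the chain so that the carboxylic acid carbon is C-1 by definition.
This places the double bond between C-10 and C-11; an ethyl group at C-4; a fluoro group at C-5.
Substituent prefixes are cited in alphabetical order (multiplying prefixes like di-/tri- are ignored for ordering).
Putting it together: 4-ethyl-5-fluoroundec-10-enoic acid.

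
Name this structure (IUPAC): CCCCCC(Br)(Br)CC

3,3-dibromooctane

The longest carbon chain is 8 atoms: the parent is octane.
Choose the numbering such that the substituent locant set {3,3} is lower than {6,6} at the first point of difference.
This places two bromo groups at C-3.
Assembling the pieces gives 3,3-dibromooctane.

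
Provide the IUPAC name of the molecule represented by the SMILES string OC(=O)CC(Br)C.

The longest chain bearing the –COOH group is 4 carbons long (butane).
The principal characteristic group is a carboxylic acid (terminal –COOH), named with the suffix -oic acid.
Choose the numbering such that the carboxylic acid carbon is C-1 by definition.
With this numbering: a bromo group at C-3.
The name is 3-bromobutanoic acid.

3-bromobutanoic acid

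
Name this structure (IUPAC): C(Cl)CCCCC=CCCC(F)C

11-chloro-2-fluoroundec-5-ene

The longest chain bearing the multiple bond is 11 carbons long (undecane).
The chain contains a C=C double bond, so the unsaturation ending is -ene.
Number the chain so that numbering from this end puts the double bond at C-5 rather than C-6.
That gives the double bond between C-5 and C-6; a chloro group at C-11; a fluoro group at C-2.
Substituent prefixes are cited in alphabetical order (multiplying prefixes like di-/tri- are ignored for ordering).
Assembling the pieces gives 11-chloro-2-fluoroundec-5-ene.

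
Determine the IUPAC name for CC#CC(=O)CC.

hex-4-yn-3-one

The longest chain bearing the carbonyl and the multiple bond is 6 carbons long (hexane).
The highest-priority functional group is a ketone (C=O on an internal carbon), so the name ends in -one.
The chain contains a C≡C triple bond, so the unsaturation ending is -yne.
Number the chain so that numbering from this end puts the carbonyl group at C-3 rather than C-4.
This places the carbonyl at C-3; the triple bond between C-4 and C-5.
Assembling the pieces gives hex-4-yn-3-one.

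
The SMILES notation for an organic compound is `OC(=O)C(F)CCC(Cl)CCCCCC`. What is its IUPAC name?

5-chloro-2-fluoroundecanoic acid

The longest carbon chain that includes the –COOH group has 11 carbons, so the parent hydride is undecane.
A carboxylic acid (terminal –COOH) is the principal characteristic group, giving the suffix -oic acid.
Choose the numbering such that the carboxylic acid carbon is C-1 by definition.
With this numbering: a chloro group at C-5; a fluoro group at C-2.
The substituents are ordered alphabetically, ignoring any di-/tri- multipliers.
Putting it together: 5-chloro-2-fluoroundecanoic acid.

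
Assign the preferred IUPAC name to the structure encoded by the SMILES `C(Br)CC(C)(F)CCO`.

Counting along the main chain through the –OH group gives 5 carbons: the parent is pentane.
An alcohol (–OH) is the principal characteristic group, giving the suffix -ol.
Number the chain so that numbering from this end puts the hydroxyl group at C-1 rather than C-5.
This places the hydroxyl at C-1; a bromo group at C-5; a fluoro group at C-3; a methyl group at C-3.
Substituent prefixes are cited in alphabetical order (multiplying prefixes like di-/tri- are ignored for ordering).
The name is 5-bromo-3-fluoro-3-methylpentan-1-ol.

5-bromo-3-fluoro-3-methylpentan-1-ol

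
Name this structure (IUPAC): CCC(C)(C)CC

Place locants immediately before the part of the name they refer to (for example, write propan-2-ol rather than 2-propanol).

3,3-dimethylpentane

The longest carbon chain is 5 atoms: the parent is pentane.
The molecule is symmetric, so either numbering direction gives the same locants.
With this numbering: two methyl groups at C-3.
The name is 3,3-dimethylpentane.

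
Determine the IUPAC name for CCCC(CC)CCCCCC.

The longest carbon chain is 10 atoms: the parent is decane.
The numbering direction is chosen so that the substituent locant set {4} is lower than {7} at the first point of difference.
That gives an ethyl group at C-4.
Assembling the pieces gives 4-ethyldecane.

4-ethyldecane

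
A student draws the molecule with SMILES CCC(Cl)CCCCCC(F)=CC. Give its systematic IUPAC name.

9-chloro-3-fluoroundec-2-ene

The longest chain bearing the multiple bond is 11 carbons long (undecane).
A C=C double bond in the chain gives the infix -ene-.
The numbering direction is chosen so that numbering from this end puts the double bond at C-2 rather than C-9.
That gives the double bond between C-2 and C-3; a chloro group at C-9; a fluoro group at C-3.
Substituent prefixes are cited in alphabetical order (multiplying prefixes like di-/tri- are ignored for ordering).
Putting it together: 9-chloro-3-fluoroundec-2-ene.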